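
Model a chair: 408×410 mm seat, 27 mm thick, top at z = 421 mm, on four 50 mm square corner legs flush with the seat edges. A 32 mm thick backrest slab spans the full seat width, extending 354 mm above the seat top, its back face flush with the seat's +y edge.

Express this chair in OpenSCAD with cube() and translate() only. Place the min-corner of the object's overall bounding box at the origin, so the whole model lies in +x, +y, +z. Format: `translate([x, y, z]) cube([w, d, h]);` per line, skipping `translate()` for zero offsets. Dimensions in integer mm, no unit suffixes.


translate([0, 0, 394]) cube([408, 410, 27]);
cube([50, 50, 394]);
translate([358, 0, 0]) cube([50, 50, 394]);
translate([0, 360, 0]) cube([50, 50, 394]);
translate([358, 360, 0]) cube([50, 50, 394]);
translate([0, 378, 421]) cube([408, 32, 354]);


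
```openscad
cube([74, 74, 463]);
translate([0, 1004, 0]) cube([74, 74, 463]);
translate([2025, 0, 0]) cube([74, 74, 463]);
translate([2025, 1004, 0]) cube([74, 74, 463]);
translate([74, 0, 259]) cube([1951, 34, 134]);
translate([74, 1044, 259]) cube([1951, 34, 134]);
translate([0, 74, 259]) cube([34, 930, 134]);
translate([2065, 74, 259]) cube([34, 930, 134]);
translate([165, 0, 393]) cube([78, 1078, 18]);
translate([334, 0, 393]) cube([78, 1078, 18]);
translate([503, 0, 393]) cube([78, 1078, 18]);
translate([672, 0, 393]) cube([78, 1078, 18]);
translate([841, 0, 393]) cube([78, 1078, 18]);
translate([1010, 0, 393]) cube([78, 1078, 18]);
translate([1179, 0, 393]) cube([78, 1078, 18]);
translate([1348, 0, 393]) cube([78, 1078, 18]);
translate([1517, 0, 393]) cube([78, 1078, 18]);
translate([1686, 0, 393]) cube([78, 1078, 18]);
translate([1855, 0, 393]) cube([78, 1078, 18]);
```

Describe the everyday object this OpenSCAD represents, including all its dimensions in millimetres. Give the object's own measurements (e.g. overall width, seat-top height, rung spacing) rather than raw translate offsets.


A bed frame 2099 mm long (x) by 1078 mm wide (y). Four 74×74 mm corner posts, 463 mm tall, at the corners of the footprint. Four rails of 34 mm thickness and 134 mm height run between adjacent posts with their undersides at z = 259 mm, their outer faces flush with the outside of the frame (the two x-running rails run between the posts' inner faces; the two y-running rails run between the posts' inner faces). 11 slats, each 78 mm wide (x) and 18 mm thick, lie across the top of the two x-running rails, running the full 1078 mm width of the frame in y; along x they sit between the end posts with a 91 mm gap after the −x posts and between neighbouring slats, leaving 92 mm before the +x posts.


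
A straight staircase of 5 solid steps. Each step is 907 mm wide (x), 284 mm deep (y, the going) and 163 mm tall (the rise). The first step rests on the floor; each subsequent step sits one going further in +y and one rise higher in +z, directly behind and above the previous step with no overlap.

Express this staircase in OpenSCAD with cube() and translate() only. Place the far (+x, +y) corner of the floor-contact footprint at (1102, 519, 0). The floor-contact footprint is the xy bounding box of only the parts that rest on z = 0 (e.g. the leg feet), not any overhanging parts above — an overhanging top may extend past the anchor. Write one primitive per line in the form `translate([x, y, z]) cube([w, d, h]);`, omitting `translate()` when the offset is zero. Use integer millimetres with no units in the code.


translate([195, 235, 0]) cube([907, 284, 163]);
translate([195, 519, 163]) cube([907, 284, 163]);
translate([195, 803, 326]) cube([907, 284, 163]);
translate([195, 1087, 489]) cube([907, 284, 163]);
translate([195, 1371, 652]) cube([907, 284, 163]);


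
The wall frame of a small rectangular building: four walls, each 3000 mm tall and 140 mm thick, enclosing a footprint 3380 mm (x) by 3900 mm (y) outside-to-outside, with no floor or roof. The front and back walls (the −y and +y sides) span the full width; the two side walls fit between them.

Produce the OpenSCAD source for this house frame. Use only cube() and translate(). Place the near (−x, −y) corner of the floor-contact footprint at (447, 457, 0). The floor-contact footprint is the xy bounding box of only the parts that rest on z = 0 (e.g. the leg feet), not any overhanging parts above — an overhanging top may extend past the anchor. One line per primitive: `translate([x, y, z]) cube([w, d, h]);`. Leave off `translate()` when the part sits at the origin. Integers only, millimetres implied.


translate([447, 457, 0]) cube([3380, 140, 3000]);
translate([447, 4217, 0]) cube([3380, 140, 3000]);
translate([447, 597, 0]) cube([140, 3620, 3000]);
translate([3687, 597, 0]) cube([140, 3620, 3000]);


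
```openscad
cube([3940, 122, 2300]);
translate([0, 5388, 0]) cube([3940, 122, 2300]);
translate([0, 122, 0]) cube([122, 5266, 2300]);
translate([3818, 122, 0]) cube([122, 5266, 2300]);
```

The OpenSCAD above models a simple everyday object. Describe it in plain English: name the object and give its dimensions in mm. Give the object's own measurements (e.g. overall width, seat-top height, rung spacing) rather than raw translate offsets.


The wall frame of a small rectangular building: four walls, each 2300 mm tall and 122 mm thick, enclosing a footprint 3940 mm (x) by 5510 mm (y) outside-to-outside, with no floor or roof. The front and back walls (the −y and +y sides) span the full width; the two side walls fit between them.


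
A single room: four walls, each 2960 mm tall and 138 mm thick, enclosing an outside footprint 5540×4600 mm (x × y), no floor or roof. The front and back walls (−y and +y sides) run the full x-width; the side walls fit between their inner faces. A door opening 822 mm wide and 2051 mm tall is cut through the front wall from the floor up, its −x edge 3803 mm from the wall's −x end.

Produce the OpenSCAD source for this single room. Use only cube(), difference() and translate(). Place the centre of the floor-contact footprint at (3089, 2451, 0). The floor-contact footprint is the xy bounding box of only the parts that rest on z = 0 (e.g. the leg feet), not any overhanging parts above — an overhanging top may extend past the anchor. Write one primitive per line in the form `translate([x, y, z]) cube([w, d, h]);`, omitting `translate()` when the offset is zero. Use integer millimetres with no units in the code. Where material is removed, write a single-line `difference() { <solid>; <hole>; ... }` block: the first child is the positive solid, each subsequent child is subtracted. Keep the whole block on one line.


difference() { translate([319, 151, 0]) cube([5540, 138, 2960]); translate([4122, 151, 0]) cube([822, 138, 2051]); }
translate([319, 4613, 0]) cube([5540, 138, 2960]);
translate([319, 289, 0]) cube([138, 4324, 2960]);
translate([5721, 289, 0]) cube([138, 4324, 2960]);


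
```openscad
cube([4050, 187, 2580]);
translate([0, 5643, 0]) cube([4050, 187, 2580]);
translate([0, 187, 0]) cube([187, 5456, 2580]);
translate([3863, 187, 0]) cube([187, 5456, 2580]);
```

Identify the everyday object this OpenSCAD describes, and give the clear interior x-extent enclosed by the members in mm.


A house (or room) frame. The interior width is 3676 mm.

Four 2580 mm walls enclosing a rectangle with no floor or roof — a room or house frame. Outside width is 4050 mm and wall thickness is 187 mm, so the interior width is 4050 − 2 × 187 = 3676 mm.


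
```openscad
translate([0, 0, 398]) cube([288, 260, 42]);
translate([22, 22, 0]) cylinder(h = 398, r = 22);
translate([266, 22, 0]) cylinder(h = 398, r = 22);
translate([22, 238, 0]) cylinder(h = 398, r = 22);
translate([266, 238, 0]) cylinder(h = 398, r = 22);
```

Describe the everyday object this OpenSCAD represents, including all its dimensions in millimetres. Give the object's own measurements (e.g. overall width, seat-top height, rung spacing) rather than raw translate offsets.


A four-legged stool. The seat is a 288×260×42 mm slab whose top surface is at z = 440 mm; four round legs, each 44 mm in diameter, run from the floor (z = 0) to the underside of the seat, each leg's axis is inset half a diameter from the nearest pair of seat edges (so the leg's bounding box is flush with the corner).


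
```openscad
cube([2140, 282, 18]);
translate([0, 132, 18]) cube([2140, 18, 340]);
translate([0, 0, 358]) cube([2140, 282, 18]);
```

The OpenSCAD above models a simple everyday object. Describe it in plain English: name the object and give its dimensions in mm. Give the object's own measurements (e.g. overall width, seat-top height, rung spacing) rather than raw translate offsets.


An I-beam lying along x, 2140 mm long. Overall section height 376 mm. Two flanges 282 mm wide (y) and 18 mm thick, one on the floor and one at the top; a web 18 mm thick runs between them, centred on the flange width.


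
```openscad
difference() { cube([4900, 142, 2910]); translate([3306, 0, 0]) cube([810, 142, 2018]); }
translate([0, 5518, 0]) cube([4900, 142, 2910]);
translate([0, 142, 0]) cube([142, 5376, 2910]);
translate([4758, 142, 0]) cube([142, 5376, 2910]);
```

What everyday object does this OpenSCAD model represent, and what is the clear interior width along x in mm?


A single room. The interior width is 4616 mm.

Four walls enclosing a rectangle with a door in the front wall — a room. Outside width 4900 minus two 142 mm walls gives 4616 mm.


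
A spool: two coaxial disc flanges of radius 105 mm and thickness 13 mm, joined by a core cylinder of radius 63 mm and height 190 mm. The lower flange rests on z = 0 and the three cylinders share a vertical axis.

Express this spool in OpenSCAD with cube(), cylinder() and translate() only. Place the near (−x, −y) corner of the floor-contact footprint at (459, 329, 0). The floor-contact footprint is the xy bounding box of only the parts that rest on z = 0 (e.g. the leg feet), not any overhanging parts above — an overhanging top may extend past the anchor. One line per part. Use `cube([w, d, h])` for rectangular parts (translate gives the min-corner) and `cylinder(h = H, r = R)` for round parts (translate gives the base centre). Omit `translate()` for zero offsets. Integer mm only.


translate([564, 434, 0]) cylinder(h = 13, r = 105);
translate([564, 434, 13]) cylinder(h = 190, r = 63);
translate([564, 434, 203]) cylinder(h = 13, r = 105);


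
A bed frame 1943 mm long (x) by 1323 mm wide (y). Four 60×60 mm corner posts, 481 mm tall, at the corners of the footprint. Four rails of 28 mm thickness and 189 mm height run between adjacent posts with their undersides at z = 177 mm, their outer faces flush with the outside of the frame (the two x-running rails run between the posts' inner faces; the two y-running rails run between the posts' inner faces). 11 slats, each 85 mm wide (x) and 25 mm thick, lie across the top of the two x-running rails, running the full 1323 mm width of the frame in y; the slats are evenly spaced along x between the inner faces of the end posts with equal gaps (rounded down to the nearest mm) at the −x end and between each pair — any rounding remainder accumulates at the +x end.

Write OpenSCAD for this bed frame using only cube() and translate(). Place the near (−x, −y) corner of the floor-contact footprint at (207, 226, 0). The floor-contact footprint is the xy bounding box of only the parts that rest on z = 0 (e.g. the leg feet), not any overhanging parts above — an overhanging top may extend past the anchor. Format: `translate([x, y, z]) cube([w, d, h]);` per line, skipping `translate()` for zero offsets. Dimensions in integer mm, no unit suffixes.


translate([207, 226, 0]) cube([60, 60, 481]);
translate([207, 1489, 0]) cube([60, 60, 481]);
translate([2090, 226, 0]) cube([60, 60, 481]);
translate([2090, 1489, 0]) cube([60, 60, 481]);
translate([267, 226, 177]) cube([1823, 28, 189]);
translate([267, 1521, 177]) cube([1823, 28, 189]);
translate([207, 286, 177]) cube([28, 1203, 189]);
translate([2122, 286, 177]) cube([28, 1203, 189]);
translate([341, 226, 366]) cube([85, 1323, 25]);
translate([500, 226, 366]) cube([85, 1323, 25]);
translate([659, 226, 366]) cube([85, 1323, 25]);
translate([818, 226, 366]) cube([85, 1323, 25]);
translate([977, 226, 366]) cube([85, 1323, 25]);
translate([1136, 226, 366]) cube([85, 1323, 25]);
translate([1295, 226, 366]) cube([85, 1323, 25]);
translate([1454, 226, 366]) cube([85, 1323, 25]);
translate([1613, 226, 366]) cube([85, 1323, 25]);
translate([1772, 226, 366]) cube([85, 1323, 25]);
translate([1931, 226, 366]) cube([85, 1323, 25]);


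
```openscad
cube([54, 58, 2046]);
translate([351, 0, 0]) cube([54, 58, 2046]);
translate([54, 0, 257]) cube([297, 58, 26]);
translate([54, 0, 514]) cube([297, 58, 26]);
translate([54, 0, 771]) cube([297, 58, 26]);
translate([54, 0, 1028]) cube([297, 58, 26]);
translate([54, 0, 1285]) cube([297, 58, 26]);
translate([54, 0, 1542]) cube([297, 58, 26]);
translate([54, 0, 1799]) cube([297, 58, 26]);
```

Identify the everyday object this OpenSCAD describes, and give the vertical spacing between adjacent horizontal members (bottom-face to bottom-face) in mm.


A ladder. The rung spacing is 257 mm.

Two tall 54×58 posts with 7 short bars between them — a ladder. Adjacent rungs sit at z = 257 and z = 514, so the spacing is 514 − 257 = 257 mm.


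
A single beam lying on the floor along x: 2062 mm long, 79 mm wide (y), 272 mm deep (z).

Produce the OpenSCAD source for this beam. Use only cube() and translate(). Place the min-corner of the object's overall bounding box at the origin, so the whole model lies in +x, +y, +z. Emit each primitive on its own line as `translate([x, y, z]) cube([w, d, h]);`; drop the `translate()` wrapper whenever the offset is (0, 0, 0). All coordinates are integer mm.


cube([2062, 79, 272]);


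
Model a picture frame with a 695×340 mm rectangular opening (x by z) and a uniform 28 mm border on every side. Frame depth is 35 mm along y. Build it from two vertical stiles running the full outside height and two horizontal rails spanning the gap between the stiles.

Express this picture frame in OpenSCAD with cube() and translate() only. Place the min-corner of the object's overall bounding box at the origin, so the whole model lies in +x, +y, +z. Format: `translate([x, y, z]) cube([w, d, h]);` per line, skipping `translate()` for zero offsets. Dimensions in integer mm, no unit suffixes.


cube([28, 35, 396]);
translate([723, 0, 0]) cube([28, 35, 396]);
translate([28, 0, 0]) cube([695, 35, 28]);
translate([28, 0, 368]) cube([695, 35, 28]);


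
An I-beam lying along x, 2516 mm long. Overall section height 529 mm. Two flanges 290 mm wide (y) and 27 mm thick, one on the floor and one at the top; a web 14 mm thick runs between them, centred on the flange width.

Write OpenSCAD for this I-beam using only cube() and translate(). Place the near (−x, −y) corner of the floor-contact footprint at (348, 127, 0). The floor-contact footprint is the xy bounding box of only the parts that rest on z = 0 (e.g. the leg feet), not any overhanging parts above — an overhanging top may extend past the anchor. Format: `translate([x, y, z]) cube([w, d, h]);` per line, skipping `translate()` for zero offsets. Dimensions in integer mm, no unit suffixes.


translate([348, 127, 0]) cube([2516, 290, 27]);
translate([348, 265, 27]) cube([2516, 14, 475]);
translate([348, 127, 502]) cube([2516, 290, 27]);


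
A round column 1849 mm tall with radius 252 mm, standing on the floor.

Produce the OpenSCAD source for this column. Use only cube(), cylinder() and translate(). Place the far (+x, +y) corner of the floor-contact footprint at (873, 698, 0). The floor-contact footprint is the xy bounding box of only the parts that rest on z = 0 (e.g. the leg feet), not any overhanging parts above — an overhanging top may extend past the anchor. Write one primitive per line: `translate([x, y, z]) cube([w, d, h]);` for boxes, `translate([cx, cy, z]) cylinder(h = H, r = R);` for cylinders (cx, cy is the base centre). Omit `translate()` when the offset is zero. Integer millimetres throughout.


translate([621, 446, 0]) cylinder(h = 1849, r = 252);


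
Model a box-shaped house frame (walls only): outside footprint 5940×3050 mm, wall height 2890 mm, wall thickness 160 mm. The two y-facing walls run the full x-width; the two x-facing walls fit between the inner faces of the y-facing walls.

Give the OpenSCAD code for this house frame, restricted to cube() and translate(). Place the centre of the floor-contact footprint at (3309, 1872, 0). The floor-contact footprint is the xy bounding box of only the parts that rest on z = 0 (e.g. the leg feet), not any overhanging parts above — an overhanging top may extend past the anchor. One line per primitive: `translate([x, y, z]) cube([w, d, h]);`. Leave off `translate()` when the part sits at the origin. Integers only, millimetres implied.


translate([339, 347, 0]) cube([5940, 160, 2890]);
translate([339, 3237, 0]) cube([5940, 160, 2890]);
translate([339, 507, 0]) cube([160, 2730, 2890]);
translate([6119, 507, 0]) cube([160, 2730, 2890]);


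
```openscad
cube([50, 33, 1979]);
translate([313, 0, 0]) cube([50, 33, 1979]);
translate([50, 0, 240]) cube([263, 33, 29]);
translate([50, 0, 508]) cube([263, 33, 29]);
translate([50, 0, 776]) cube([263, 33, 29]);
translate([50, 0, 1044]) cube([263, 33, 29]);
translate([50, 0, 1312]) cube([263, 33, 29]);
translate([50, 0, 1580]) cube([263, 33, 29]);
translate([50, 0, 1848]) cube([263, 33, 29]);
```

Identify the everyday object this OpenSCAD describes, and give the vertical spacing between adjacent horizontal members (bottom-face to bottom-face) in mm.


A ladder. The rung spacing is 268 mm.

Two tall 50×33 posts with 7 short bars between them — a ladder. Adjacent rungs sit at z = 240 and z = 508, so the spacing is 508 − 240 = 268 mm.


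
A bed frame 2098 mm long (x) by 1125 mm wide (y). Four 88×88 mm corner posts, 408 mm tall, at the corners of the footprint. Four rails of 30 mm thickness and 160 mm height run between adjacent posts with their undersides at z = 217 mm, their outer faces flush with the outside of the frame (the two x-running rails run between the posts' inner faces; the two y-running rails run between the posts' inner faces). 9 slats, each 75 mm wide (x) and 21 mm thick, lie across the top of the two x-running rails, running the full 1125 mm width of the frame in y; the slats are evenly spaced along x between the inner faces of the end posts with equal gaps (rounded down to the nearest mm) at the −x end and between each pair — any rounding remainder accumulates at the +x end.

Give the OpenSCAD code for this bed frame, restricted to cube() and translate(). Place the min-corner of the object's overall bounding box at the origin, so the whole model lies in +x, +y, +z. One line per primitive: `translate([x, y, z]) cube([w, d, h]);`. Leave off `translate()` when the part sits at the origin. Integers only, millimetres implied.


cube([88, 88, 408]);
translate([0, 1037, 0]) cube([88, 88, 408]);
translate([2010, 0, 0]) cube([88, 88, 408]);
translate([2010, 1037, 0]) cube([88, 88, 408]);
translate([88, 0, 217]) cube([1922, 30, 160]);
translate([88, 1095, 217]) cube([1922, 30, 160]);
translate([0, 88, 217]) cube([30, 949, 160]);
translate([2068, 88, 217]) cube([30, 949, 160]);
translate([212, 0, 377]) cube([75, 1125, 21]);
translate([411, 0, 377]) cube([75, 1125, 21]);
translate([610, 0, 377]) cube([75, 1125, 21]);
translate([809, 0, 377]) cube([75, 1125, 21]);
translate([1008, 0, 377]) cube([75, 1125, 21]);
translate([1207, 0, 377]) cube([75, 1125, 21]);
translate([1406, 0, 377]) cube([75, 1125, 21]);
translate([1605, 0, 377]) cube([75, 1125, 21]);
translate([1804, 0, 377]) cube([75, 1125, 21]);


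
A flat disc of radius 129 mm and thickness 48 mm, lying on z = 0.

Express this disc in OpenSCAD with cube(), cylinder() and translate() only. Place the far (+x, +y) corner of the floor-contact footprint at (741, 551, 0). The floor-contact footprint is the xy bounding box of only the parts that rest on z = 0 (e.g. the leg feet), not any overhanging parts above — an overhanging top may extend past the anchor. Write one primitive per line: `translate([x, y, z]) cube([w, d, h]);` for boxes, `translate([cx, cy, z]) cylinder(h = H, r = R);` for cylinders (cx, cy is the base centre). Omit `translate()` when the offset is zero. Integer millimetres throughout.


translate([612, 422, 0]) cylinder(h = 48, r = 129);


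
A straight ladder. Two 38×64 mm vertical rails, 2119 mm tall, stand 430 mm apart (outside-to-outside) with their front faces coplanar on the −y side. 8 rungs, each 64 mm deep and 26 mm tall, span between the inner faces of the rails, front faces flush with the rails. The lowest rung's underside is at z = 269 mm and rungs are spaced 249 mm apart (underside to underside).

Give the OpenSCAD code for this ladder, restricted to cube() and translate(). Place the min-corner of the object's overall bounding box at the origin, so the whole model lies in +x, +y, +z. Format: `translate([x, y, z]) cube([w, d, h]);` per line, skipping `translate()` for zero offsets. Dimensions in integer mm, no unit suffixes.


cube([38, 64, 2119]);
translate([392, 0, 0]) cube([38, 64, 2119]);
translate([38, 0, 269]) cube([354, 64, 26]);
translate([38, 0, 518]) cube([354, 64, 26]);
translate([38, 0, 767]) cube([354, 64, 26]);
translate([38, 0, 1016]) cube([354, 64, 26]);
translate([38, 0, 1265]) cube([354, 64, 26]);
translate([38, 0, 1514]) cube([354, 64, 26]);
translate([38, 0, 1763]) cube([354, 64, 26]);
translate([38, 0, 2012]) cube([354, 64, 26]);


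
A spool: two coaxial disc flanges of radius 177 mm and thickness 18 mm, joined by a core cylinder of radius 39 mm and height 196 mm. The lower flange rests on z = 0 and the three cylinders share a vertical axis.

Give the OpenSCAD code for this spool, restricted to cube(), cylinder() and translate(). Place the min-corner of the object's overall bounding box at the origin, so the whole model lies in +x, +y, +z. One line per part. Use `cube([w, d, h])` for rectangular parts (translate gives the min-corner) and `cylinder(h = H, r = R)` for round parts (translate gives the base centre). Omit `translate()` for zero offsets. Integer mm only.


translate([177, 177, 0]) cylinder(h = 18, r = 177);
translate([177, 177, 18]) cylinder(h = 196, r = 39);
translate([177, 177, 214]) cylinder(h = 18, r = 177);


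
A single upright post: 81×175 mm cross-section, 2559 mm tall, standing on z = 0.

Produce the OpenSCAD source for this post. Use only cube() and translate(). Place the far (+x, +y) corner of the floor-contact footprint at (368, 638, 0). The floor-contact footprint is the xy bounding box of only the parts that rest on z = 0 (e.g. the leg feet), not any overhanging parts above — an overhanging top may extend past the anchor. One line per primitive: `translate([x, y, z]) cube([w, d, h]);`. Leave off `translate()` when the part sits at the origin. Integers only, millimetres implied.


translate([287, 463, 0]) cube([81, 175, 2559]);


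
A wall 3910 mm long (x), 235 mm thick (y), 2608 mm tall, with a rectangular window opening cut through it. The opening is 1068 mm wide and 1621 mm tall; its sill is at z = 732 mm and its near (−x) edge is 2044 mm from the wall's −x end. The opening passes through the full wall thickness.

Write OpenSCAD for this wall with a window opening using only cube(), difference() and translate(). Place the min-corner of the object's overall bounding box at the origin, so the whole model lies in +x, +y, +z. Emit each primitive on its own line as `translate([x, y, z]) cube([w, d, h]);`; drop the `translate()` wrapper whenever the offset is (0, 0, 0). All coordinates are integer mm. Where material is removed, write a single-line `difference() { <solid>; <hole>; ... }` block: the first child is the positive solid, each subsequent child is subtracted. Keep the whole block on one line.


difference() { cube([3910, 235, 2608]); translate([2044, 0, 732]) cube([1068, 235, 1621]); }


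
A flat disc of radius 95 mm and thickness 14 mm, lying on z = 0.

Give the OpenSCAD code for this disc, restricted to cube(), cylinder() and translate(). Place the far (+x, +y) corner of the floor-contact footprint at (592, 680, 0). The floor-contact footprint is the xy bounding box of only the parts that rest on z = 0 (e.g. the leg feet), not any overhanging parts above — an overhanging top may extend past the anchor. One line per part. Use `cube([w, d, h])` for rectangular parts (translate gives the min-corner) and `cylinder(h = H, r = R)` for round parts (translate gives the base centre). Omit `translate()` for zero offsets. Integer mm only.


translate([497, 585, 0]) cylinder(h = 14, r = 95);


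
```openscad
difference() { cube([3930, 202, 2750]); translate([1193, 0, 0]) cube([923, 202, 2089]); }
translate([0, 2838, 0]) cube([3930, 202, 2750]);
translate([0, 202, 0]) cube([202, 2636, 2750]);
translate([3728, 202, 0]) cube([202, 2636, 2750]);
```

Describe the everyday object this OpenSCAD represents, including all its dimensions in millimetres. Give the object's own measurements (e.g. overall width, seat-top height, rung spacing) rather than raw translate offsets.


A single room: four walls, each 2750 mm tall and 202 mm thick, enclosing an outside footprint 3930×3040 mm (x × y), no floor or roof. The front and back walls (−y and +y sides) run the full x-width; the side walls fit between their inner faces. A door opening 923 mm wide and 2089 mm tall is cut through the front wall from the floor up, its −x edge 1193 mm from the wall's −x end.


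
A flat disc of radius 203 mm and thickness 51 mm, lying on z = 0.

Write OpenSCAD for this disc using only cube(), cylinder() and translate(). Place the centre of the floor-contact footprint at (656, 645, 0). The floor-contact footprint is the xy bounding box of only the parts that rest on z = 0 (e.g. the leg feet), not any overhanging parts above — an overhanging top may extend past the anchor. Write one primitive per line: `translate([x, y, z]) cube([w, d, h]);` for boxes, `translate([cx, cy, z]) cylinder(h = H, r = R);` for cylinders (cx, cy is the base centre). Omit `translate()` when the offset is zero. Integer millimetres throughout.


translate([656, 645, 0]) cylinder(h = 51, r = 203);


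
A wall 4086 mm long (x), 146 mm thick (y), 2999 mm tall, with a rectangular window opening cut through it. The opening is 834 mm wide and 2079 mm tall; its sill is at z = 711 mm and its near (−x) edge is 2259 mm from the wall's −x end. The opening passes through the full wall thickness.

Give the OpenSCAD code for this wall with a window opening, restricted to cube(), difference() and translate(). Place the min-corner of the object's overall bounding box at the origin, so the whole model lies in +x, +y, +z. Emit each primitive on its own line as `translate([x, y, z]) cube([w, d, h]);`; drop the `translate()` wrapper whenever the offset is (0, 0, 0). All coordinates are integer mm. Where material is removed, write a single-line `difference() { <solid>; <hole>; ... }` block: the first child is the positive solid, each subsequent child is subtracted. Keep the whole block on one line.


difference() { cube([4086, 146, 2999]); translate([2259, 0, 711]) cube([834, 146, 2079]); }


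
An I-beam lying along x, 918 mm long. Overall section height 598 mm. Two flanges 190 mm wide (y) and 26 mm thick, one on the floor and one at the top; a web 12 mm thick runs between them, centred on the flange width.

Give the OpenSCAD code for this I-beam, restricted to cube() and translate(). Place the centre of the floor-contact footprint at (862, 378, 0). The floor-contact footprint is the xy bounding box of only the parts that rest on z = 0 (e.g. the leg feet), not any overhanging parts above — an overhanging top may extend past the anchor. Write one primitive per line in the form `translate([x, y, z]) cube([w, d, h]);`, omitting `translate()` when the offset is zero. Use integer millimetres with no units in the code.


translate([403, 283, 0]) cube([918, 190, 26]);
translate([403, 372, 26]) cube([918, 12, 546]);
translate([403, 283, 572]) cube([918, 190, 26]);


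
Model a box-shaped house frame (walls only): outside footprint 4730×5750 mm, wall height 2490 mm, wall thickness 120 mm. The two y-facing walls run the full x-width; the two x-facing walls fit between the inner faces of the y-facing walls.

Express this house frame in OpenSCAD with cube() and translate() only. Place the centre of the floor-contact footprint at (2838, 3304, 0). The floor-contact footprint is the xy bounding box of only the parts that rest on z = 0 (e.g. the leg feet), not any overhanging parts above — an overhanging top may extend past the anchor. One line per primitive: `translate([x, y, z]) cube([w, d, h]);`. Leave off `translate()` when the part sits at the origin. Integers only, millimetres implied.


translate([473, 429, 0]) cube([4730, 120, 2490]);
translate([473, 6059, 0]) cube([4730, 120, 2490]);
translate([473, 549, 0]) cube([120, 5510, 2490]);
translate([5083, 549, 0]) cube([120, 5510, 2490]);


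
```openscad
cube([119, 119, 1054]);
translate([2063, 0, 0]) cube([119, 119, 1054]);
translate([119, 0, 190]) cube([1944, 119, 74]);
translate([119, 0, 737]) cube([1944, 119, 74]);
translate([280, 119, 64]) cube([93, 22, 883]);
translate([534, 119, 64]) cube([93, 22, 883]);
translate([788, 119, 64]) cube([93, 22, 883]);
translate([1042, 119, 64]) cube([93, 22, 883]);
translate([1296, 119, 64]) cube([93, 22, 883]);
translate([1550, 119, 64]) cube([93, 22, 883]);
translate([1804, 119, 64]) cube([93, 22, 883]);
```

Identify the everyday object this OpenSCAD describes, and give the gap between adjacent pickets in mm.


A fence section. The picket gap is 161 mm.

Two posts, two rails, 7 pickets — a fence section. Span 1944 mm holds 7 pickets of 93 mm with 8 equal gaps: ⌊(1944 − 7·93) / 8⌋ = 161 mm.


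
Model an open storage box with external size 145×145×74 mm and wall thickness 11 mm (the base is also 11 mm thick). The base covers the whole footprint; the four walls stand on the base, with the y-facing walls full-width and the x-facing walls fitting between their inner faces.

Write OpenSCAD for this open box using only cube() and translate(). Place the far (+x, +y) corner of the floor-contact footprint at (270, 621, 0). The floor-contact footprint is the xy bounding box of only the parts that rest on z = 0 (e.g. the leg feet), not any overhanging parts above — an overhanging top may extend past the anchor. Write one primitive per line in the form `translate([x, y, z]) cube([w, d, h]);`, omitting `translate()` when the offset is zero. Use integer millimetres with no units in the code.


translate([125, 476, 0]) cube([145, 145, 11]);
translate([125, 476, 11]) cube([145, 11, 63]);
translate([125, 610, 11]) cube([145, 11, 63]);
translate([125, 487, 11]) cube([11, 123, 63]);
translate([259, 487, 11]) cube([11, 123, 63]);


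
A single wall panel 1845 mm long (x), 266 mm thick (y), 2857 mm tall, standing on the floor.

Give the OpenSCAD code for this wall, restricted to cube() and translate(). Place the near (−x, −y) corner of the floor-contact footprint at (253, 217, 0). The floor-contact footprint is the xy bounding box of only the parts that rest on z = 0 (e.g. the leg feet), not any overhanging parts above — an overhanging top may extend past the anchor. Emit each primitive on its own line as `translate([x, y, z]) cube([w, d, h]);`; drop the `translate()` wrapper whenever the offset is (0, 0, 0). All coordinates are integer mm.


translate([253, 217, 0]) cube([1845, 266, 2857]);


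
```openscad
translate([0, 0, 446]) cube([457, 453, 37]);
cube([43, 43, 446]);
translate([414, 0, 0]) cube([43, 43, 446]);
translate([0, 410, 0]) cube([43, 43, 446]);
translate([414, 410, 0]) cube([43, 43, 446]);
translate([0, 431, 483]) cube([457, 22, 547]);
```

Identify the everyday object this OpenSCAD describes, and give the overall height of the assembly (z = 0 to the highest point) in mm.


A chair. The overall height is 1030 mm.

A slab on four corner posts with a tall panel at the back — a chair. The seat slab sits at z = 446 with thickness 37, and the 547 mm backrest starts at the seat top, so the overall height is 446 + 37 + 547 = 1030 mm.


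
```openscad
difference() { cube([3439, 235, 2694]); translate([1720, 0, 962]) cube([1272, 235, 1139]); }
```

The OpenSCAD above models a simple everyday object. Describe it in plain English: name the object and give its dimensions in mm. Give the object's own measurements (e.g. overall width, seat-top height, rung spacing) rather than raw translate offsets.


A wall 3439 mm long (x), 235 mm thick (y), 2694 mm tall, with a rectangular window opening cut through it. The opening is 1272 mm wide and 1139 mm tall; its sill is at z = 962 mm and its near (−x) edge is 1720 mm from the wall's −x end. The opening passes through the full wall thickness.


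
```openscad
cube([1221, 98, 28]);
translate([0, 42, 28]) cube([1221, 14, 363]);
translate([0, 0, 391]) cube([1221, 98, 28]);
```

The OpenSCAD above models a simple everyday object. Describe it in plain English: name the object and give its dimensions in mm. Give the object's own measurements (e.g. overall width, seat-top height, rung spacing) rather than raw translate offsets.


An I-beam lying along x, 1221 mm long. Overall section height 419 mm. Two flanges 98 mm wide (y) and 28 mm thick, one on the floor and one at the top; a web 14 mm thick runs between them, centred on the flange width.


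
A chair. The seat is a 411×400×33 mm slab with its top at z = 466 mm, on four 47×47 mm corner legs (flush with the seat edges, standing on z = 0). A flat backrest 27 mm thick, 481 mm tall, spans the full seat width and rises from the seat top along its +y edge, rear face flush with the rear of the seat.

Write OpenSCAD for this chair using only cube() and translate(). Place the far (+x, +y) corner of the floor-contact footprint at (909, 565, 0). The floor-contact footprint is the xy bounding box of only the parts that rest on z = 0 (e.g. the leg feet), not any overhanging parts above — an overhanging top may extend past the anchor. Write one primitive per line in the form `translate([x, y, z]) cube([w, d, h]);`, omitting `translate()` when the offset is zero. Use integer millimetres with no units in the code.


translate([498, 165, 433]) cube([411, 400, 33]);
translate([498, 165, 0]) cube([47, 47, 433]);
translate([862, 165, 0]) cube([47, 47, 433]);
translate([498, 518, 0]) cube([47, 47, 433]);
translate([862, 518, 0]) cube([47, 47, 433]);
translate([498, 538, 466]) cube([411, 27, 481]);


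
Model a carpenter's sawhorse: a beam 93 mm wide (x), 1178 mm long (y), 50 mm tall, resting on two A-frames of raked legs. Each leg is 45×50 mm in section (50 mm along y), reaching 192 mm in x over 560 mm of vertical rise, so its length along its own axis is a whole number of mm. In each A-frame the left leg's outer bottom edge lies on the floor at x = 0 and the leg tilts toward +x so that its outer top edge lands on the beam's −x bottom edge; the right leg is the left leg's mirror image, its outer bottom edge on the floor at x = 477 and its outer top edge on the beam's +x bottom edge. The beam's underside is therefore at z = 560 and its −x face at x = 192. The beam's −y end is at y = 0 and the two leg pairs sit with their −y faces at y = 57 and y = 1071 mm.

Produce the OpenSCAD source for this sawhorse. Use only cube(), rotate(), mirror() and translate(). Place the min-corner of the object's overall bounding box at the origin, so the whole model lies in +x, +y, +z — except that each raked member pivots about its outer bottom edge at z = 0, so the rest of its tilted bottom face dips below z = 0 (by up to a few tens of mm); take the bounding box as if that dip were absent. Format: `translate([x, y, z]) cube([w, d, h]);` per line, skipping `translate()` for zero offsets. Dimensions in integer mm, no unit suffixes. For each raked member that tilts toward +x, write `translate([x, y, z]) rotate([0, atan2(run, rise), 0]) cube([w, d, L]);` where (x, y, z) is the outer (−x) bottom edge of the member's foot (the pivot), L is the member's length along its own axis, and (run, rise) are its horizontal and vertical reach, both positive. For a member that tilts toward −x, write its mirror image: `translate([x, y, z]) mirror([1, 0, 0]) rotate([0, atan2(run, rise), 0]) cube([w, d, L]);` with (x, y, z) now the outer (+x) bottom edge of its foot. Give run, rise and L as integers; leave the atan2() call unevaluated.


translate([192, 0, 560]) cube([93, 1178, 50]);
translate([0, 57, 0]) rotate([0, atan2(192, 560), 0]) cube([45, 50, 592]);
translate([477, 57, 0]) mirror([1, 0, 0]) rotate([0, atan2(192, 560), 0]) cube([45, 50, 592]);
translate([0, 1071, 0]) rotate([0, atan2(192, 560), 0]) cube([45, 50, 592]);
translate([477, 1071, 0]) mirror([1, 0, 0]) rotate([0, atan2(192, 560), 0]) cube([45, 50, 592]);


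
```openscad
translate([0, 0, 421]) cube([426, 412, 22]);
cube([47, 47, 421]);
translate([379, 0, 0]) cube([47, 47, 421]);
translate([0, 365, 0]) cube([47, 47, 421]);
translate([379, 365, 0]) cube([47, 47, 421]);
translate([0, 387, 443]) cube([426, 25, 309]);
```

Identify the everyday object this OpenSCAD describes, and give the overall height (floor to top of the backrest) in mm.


A chair. The overall height is 752 mm.

A slab on four corner posts with a tall panel at the back — a chair. The seat slab sits at z = 421 with thickness 22, and the 309 mm backrest starts at the seat top, so the overall height is 421 + 22 + 309 = 752 mm.


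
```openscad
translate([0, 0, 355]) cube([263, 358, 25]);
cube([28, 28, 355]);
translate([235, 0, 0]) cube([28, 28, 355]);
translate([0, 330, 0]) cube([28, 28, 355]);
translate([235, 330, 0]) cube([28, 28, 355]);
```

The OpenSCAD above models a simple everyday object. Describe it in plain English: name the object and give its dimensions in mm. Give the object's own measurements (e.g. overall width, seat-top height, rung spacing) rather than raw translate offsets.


A four-legged stool. The seat is a 263×358×25 mm slab whose top surface is at z = 380 mm; four square legs, each 28×28 mm in cross-section, run from the floor (z = 0) to the underside of the seat, each flush with a corner of the seat.


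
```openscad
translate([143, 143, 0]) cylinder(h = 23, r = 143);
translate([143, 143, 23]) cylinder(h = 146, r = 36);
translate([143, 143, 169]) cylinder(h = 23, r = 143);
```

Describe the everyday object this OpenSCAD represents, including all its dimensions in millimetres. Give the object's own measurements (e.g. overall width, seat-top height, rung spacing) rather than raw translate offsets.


A spool: two coaxial disc flanges of radius 143 mm and thickness 23 mm, joined by a core cylinder of radius 36 mm and height 146 mm. The lower flange rests on z = 0 and the three cylinders share a vertical axis.


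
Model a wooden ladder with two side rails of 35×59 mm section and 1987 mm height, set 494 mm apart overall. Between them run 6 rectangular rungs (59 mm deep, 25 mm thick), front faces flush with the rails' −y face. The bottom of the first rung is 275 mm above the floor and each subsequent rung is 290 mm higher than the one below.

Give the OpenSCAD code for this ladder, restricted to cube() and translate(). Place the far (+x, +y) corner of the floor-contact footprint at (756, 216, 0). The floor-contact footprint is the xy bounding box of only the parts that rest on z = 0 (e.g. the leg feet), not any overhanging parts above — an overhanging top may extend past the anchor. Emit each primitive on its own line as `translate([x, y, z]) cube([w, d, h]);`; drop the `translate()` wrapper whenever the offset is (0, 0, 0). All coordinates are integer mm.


translate([262, 157, 0]) cube([35, 59, 1987]);
translate([721, 157, 0]) cube([35, 59, 1987]);
translate([297, 157, 275]) cube([424, 59, 25]);
translate([297, 157, 565]) cube([424, 59, 25]);
translate([297, 157, 855]) cube([424, 59, 25]);
translate([297, 157, 1145]) cube([424, 59, 25]);
translate([297, 157, 1435]) cube([424, 59, 25]);
translate([297, 157, 1725]) cube([424, 59, 25]);
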